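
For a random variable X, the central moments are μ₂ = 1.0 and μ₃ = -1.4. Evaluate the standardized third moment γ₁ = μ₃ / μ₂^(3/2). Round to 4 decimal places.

-1.4000

σ = √μ₂ = √1.0 = 1.00000
σ³ = μ₂^(3/2) = 1.00000
γ₁ = μ₃/σ³ = -1.4 / 1.00000 ≈ -1.4000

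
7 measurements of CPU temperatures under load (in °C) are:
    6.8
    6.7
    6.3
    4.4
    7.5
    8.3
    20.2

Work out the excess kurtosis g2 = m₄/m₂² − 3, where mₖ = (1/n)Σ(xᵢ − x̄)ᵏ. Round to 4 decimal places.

1.7125

x̄ = 8.6000
Σ(xᵢ − x̄)² = 165.6400 ⇒ m₂ = 23.66286
Σ(xᵢ − x̄)⁴ = 18470.5492 ⇒ m₄ = 2638.64989
m₂² = 559.93081
g2 = m₄/m₂² − 3 = 4.71246 − 3 ≈ 1.7125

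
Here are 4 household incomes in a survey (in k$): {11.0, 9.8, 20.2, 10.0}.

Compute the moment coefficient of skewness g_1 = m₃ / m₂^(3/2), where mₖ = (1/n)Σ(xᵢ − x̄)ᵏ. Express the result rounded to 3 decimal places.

1.117

x̄ = (11.0 + 9.8 + 20.2 + 10.0) / 4 = 12.7500
deviations (xᵢ − x̄): -1.7500, -2.9500, 7.4500, -2.7500
Σ(xᵢ − x̄)² = 74.8300 ⇒ m₂ = 74.8300/4 = 18.70750
Σ(xᵢ − x̄)³ = 361.6650 ⇒ m₃ = 361.6650/4 = 90.41625
m₂^(3/2) = 18.70750^(1.5) = 80.91399
g_1 = m₃ / m₂^(3/2) = 90.41625 / 80.91399 ≈ 1.117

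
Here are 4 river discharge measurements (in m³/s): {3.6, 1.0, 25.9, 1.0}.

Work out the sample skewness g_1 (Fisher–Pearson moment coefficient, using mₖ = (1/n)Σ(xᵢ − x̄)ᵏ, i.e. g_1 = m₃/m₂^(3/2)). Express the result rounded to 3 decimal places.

1.120

x̄ = (3.6 + 1.0 + 25.9 + 1.0) / 4 = 7.8750
deviations (xᵢ − x̄): -4.2750, -6.8750, 18.0250, -6.8750
Σ(xᵢ − x̄)² = 437.7075 ⇒ m₂ = 437.7075/4 = 109.42687
Σ(xᵢ − x̄)³ = 5128.3031 ⇒ m₃ = 5128.3031/4 = 1282.07578
m₂^(3/2) = 109.42687^(1.5) = 1144.68501
g_1 = m₃ / m₂^(3/2) = 1282.07578 / 1144.68501 ≈ 1.120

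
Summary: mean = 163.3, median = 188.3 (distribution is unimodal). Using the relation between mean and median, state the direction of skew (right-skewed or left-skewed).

left-skewed

mean − median = 163.3 − 188.3 = -25.0
mean < median ⇒ the longer tail is on the left ⇒ left-skewed (negatively skewed).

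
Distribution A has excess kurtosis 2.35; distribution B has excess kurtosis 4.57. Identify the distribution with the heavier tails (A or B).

B

Higher excess kurtosis ⇒ heavier tails relative to the normal distribution.
2.35 vs 4.57: the larger is 4.57, so B has heavier tails.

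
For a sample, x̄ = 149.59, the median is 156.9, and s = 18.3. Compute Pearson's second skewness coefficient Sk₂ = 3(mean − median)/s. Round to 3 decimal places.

Sk₂ = 3(149.59 − 156.9) / 18.3 = 3 × -7.3100 / 18.3
    = -21.9300 / 18.3 ≈ -1.198

-1.198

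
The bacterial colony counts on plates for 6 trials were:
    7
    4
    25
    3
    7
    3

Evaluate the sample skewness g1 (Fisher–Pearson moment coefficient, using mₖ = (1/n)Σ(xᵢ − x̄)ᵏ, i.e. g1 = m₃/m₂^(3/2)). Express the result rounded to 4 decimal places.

x̄ = (7 + 4 + 25 + 3 + 7 + 3) / 6 = 8.1667
deviations (xᵢ − x̄): -1.1667, -4.1667, 16.8333, -5.1667, -1.1667, -5.1667
Σ(xᵢ − x̄)² = 356.8333 ⇒ m₂ = 356.8333/6 = 59.47222
Σ(xᵢ − x̄)³ = 4418.5556 ⇒ m₃ = 4418.5556/6 = 736.42593
m₂^(3/2) = 59.47222^(1.5) = 458.63928
g1 = m₃ / m₂^(3/2) = 736.42593 / 458.63928 ≈ 1.6057

1.6057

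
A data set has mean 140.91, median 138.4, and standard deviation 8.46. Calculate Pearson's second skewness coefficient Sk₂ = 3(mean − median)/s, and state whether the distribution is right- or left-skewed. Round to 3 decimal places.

0.890, right-skewed

Sk₂ = 3(140.91 − 138.4) / 8.46 = 3 × 2.5100 / 8.46
    = 7.5300 / 8.46 ≈ 0.890
Sk₂ > 0 ⇒ mean > median ⇒ right-skewed (positive skew).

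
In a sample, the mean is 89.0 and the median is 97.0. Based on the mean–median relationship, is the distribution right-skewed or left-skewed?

left-skewed

mean − median = 89.0 − 97.0 = -8.0
mean < median ⇒ the longer tail is on the left ⇒ left-skewed (negatively skewed).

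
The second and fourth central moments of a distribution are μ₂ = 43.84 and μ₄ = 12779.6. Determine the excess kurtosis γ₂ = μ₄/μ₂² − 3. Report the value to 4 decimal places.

3.6493

μ₂² = 43.84² = 1921.94560
μ₄/μ₂² = 12779.6 / 1921.94560 = 6.64930
γ₂ = 6.64930 − 3 ≈ 3.6493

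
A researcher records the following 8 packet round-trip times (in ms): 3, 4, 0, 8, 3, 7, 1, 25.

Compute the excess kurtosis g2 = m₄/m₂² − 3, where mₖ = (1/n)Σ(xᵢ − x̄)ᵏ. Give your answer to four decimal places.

x̄ = 6.3750
Σ(xᵢ − x̄)² = 447.8750 ⇒ m₂ = 55.98438
Σ(xᵢ − x̄)⁴ = 123117.8691 ⇒ m₄ = 15389.73364
m₂² = 3134.25024
g2 = m₄/m₂² − 3 = 4.91018 − 3 ≈ 1.9102

1.9102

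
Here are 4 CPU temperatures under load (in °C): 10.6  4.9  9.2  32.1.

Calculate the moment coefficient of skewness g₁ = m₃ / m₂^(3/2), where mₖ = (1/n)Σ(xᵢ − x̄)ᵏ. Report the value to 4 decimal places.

1.0145

x̄ = (10.6 + 4.9 + 9.2 + 32.1) / 4 = 14.2000
deviations (xᵢ − x̄): -3.6000, -9.3000, -5.0000, 17.9000
Σ(xᵢ − x̄)² = 444.8600 ⇒ m₂ = 444.8600/4 = 111.21500
Σ(xᵢ − x̄)³ = 4759.3260 ⇒ m₃ = 4759.3260/4 = 1189.83150
m₂^(3/2) = 111.21500^(1.5) = 1172.85696
g₁ = m₃ / m₂^(3/2) = 1189.83150 / 1172.85696 ≈ 1.0145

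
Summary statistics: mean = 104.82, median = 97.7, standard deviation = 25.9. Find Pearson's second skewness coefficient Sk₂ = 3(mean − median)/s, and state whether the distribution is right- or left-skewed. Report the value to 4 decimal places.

0.8247, right-skewed

Sk₂ = 3(104.82 − 97.7) / 25.9 = 3 × 7.1200 / 25.9
    = 21.3600 / 25.9 ≈ 0.8247
Sk₂ > 0 ⇒ mean > median ⇒ right-skewed (positive skew).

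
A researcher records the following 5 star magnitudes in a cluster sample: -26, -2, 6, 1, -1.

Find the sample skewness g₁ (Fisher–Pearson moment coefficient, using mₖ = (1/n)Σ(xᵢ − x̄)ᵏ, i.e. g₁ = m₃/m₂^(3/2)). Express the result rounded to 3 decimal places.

-1.263

x̄ = (-26 - 2 + 6 + 1 - 1) / 5 = -4.4000
deviations (xᵢ − x̄): -21.6000, 2.4000, 10.4000, 5.4000, 3.4000
Σ(xᵢ − x̄)² = 621.2000 ⇒ m₂ = 621.2000/5 = 124.24000
Σ(xᵢ − x̄)³ = -8742.2400 ⇒ m₃ = -8742.2400/5 = -1748.44800
m₂^(3/2) = 124.24000^(1.5) = 1384.81629
g₁ = m₃ / m₂^(3/2) = -1748.44800 / 1384.81629 ≈ -1.263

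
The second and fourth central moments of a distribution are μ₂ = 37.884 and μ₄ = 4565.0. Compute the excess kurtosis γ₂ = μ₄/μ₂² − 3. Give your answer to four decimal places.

0.1807

μ₂² = 37.884² = 1435.19746
μ₄/μ₂² = 4565.0 / 1435.19746 = 3.18075
γ₂ = 3.18075 − 3 ≈ 0.1807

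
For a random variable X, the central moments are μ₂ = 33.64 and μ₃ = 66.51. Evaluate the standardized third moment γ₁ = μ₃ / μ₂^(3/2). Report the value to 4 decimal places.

0.3409

σ = √μ₂ = √33.64 = 5.80000
σ³ = μ₂^(3/2) = 195.11200
γ₁ = μ₃/σ³ = 66.51 / 195.11200 ≈ 0.3409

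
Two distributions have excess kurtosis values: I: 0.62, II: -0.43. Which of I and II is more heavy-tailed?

I

Higher excess kurtosis ⇒ heavier tails relative to the normal distribution.
0.62 vs -0.43: the larger is 0.62, so I has heavier tails. (I is leptokurtic — heavier-than-normal tails; the other is platykurtic.)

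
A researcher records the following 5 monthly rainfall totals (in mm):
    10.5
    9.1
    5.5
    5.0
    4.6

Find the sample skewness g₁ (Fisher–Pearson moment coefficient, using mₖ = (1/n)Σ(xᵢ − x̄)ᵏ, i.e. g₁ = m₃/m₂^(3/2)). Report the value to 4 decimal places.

x̄ = (10.5 + 9.1 + 5.5 + 5.0 + 4.6) / 5 = 6.9400
deviations (xᵢ − x̄): 3.5600, 2.1600, -1.4400, -1.9400, -2.3400
Σ(xᵢ − x̄)² = 28.6520 ⇒ m₂ = 28.6520/5 = 5.73040
Σ(xᵢ − x̄)³ = 32.0954 ⇒ m₃ = 32.0954/5 = 6.41909
m₂^(3/2) = 5.73040^(1.5) = 13.71758
g₁ = m₃ / m₂^(3/2) = 6.41909 / 13.71758 ≈ 0.4679

0.4679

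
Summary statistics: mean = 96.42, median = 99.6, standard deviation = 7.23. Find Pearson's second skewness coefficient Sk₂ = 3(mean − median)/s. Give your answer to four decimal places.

-1.3195

Sk₂ = 3(96.42 − 99.6) / 7.23 = 3 × -3.1800 / 7.23
    = -9.5400 / 7.23 ≈ -1.3195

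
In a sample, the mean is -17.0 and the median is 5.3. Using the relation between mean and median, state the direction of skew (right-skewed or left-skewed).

mean − median = -17.0 − 5.3 = -22.3
mean < median ⇒ the longer tail is on the left ⇒ left-skewed (negatively skewed).

left-skewed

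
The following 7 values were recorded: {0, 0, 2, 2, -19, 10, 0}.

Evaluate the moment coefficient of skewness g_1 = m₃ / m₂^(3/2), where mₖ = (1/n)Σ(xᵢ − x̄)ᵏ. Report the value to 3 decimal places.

x̄ = (0 + 0 + 2 + 2 - 19 + 10 + 0) / 7 = -0.7143
deviations (xᵢ − x̄): 0.7143, 0.7143, 2.7143, 2.7143, -18.2857, 10.7143, 0.7143
Σ(xᵢ − x̄)² = 465.4286 ⇒ m₂ = 465.4286/7 = 66.48980
Σ(xᵢ − x̄)³ = -4843.1020 ⇒ m₃ = -4843.1020/7 = -691.87172
m₂^(3/2) = 66.48980^(1.5) = 542.16628
g_1 = m₃ / m₂^(3/2) = -691.87172 / 542.16628 ≈ -1.276

-1.276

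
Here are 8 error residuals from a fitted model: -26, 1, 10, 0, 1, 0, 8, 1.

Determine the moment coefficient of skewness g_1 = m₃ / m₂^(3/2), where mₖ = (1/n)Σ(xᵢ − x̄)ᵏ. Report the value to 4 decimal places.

x̄ = (-26 + 1 + 10 + 0 + 1 + 0 + 8 + 1) / 8 = -0.6250
deviations (xᵢ − x̄): -25.3750, 1.6250, 10.6250, 0.6250, 1.6250, 0.6250, 8.6250, 1.6250
Σ(xᵢ − x̄)² = 839.8750 ⇒ m₂ = 839.8750/8 = 104.98438
Σ(xᵢ − x̄)³ = -14484.2813 ⇒ m₃ = -14484.2813/8 = -1810.53516
m₂^(3/2) = 104.98438^(1.5) = 1075.68968
g_1 = m₃ / m₂^(3/2) = -1810.53516 / 1075.68968 ≈ -1.6831

-1.6831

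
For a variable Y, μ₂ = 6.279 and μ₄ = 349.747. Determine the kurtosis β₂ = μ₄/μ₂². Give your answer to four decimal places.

8.8710

μ₂² = 6.279² = 39.42584
μ₄/μ₂² = 349.747 / 39.42584 = 8.87101
β₂ ≈ 8.8710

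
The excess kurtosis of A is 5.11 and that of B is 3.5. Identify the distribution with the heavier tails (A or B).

Higher excess kurtosis ⇒ heavier tails relative to the normal distribution.
5.11 vs 3.5: the larger is 5.11, so A has heavier tails.

A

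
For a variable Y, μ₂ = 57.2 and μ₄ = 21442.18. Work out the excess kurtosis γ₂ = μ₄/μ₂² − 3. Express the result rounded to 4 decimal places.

3.5536

μ₂² = 57.2² = 3271.84000
μ₄/μ₂² = 21442.18 / 3271.84000 = 6.55355
γ₂ = 6.55355 − 3 ≈ 3.5536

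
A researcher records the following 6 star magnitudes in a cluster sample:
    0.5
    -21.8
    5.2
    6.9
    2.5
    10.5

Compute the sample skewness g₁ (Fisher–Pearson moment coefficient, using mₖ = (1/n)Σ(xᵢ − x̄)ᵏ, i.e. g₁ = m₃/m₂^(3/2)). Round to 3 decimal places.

-1.428

x̄ = (0.5 - 21.8 + 5.2 + 6.9 + 2.5 + 10.5) / 6 = 0.6333
deviations (xᵢ − x̄): -0.1333, -22.4333, 4.5667, 6.2667, 1.8667, 9.8667
Σ(xᵢ − x̄)² = 664.2333 ⇒ m₂ = 664.2333/6 = 110.70556
Σ(xᵢ − x̄)³ = -9981.3076 ⇒ m₃ = -9981.3076/6 = -1663.55126
m₂^(3/2) = 110.70556^(1.5) = 1164.80741
g₁ = m₃ / m₂^(3/2) = -1663.55126 / 1164.80741 ≈ -1.428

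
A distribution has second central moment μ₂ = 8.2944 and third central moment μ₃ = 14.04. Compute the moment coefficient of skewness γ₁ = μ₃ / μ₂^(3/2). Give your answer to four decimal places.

σ = √μ₂ = √8.2944 = 2.88000
σ³ = μ₂^(3/2) = 23.88787
γ₁ = μ₃/σ³ = 14.04 / 23.88787 ≈ 0.5877

0.5877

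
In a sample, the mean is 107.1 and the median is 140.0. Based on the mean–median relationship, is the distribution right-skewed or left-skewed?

left-skewed

mean − median = 107.1 − 140.0 = -32.9
mean < median ⇒ the longer tail is on the left ⇒ left-skewed (negatively skewed).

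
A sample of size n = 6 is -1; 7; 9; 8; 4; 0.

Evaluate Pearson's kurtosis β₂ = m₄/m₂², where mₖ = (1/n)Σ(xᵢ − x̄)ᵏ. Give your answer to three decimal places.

x̄ = 4.5000
Σ(xᵢ − x̄)² = 89.5000 ⇒ m₂ = 14.91667
Σ(xᵢ − x̄)⁴ = 1924.3750 ⇒ m₄ = 320.72917
m₂² = 222.50694
β₂ = m₄/m₂² = 320.72917 / 222.50694 ≈ 1.441

1.441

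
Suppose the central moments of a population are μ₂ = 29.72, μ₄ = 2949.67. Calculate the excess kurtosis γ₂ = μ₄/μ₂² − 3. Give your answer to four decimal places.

0.3395

μ₂² = 29.72² = 883.27840
μ₄/μ₂² = 2949.67 / 883.27840 = 3.33946
γ₂ = 3.33946 − 3 ≈ 0.3395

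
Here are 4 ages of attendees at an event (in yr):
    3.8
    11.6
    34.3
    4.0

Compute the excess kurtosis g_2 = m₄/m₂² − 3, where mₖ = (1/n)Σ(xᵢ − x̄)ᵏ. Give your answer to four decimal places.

x̄ = 13.4250
Σ(xᵢ − x̄)² = 620.5675 ⇒ m₂ = 155.14188
Σ(xᵢ − x̄)⁴ = 206375.9383 ⇒ m₄ = 51593.98458
m₂² = 24069.00138
g_2 = m₄/m₂² − 3 = 2.14359 − 3 ≈ -0.8564

-0.8564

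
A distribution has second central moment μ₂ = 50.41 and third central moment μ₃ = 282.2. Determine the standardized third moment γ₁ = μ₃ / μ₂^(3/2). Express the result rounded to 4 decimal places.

σ = √μ₂ = √50.41 = 7.10000
σ³ = μ₂^(3/2) = 357.91100
γ₁ = μ₃/σ³ = 282.2 / 357.91100 ≈ 0.7885

0.7885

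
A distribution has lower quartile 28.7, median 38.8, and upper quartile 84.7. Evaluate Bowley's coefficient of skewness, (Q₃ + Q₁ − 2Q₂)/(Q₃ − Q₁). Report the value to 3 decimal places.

0.639

numerator: Q₃ + Q₁ − 2Q₂ = 84.7 + 28.7 − 2×38.8 = 35.8000
denominator: Q₃ − Q₁ = 84.7 − 28.7 = 56.0000
Bowley skewness = 35.8000 / 56.0000 ≈ 0.639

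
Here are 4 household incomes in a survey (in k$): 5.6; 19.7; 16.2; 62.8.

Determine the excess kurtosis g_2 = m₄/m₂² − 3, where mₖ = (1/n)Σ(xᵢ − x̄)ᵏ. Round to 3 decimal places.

x̄ = 26.0750
Σ(xᵢ − x̄)² = 1906.1075 ⇒ m₂ = 476.52687
Σ(xᵢ − x̄)⁴ = 2005971.8937 ⇒ m₄ = 501492.97343
m₂² = 227077.86260
g_2 = m₄/m₂² − 3 = 2.20846 − 3 ≈ -0.792

-0.792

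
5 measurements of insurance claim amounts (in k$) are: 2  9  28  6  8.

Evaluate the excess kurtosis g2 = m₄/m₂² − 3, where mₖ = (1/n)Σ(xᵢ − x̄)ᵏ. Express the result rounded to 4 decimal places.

-0.0559

x̄ = 10.6000
Σ(xᵢ − x̄)² = 407.2000 ⇒ m₂ = 81.44000
Σ(xᵢ − x̄)⁴ = 97633.6960 ⇒ m₄ = 19526.73920
m₂² = 6632.47360
g2 = m₄/m₂² − 3 = 2.94411 − 3 ≈ -0.0559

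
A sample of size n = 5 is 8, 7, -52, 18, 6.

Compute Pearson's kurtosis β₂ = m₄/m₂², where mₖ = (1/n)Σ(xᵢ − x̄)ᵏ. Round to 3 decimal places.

3.119

x̄ = -2.6000
Σ(xᵢ − x̄)² = 3143.2000 ⇒ m₂ = 628.64000
Σ(xᵢ − x̄)⁴ = 6162026.6560 ⇒ m₄ = 1232405.33120
m₂² = 395188.24960
β₂ = m₄/m₂² = 1232405.33120 / 395188.24960 ≈ 3.119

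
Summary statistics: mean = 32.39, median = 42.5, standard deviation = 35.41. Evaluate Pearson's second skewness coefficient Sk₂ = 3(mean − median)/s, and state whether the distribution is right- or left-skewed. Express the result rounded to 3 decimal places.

Sk₂ = 3(32.39 − 42.5) / 35.41 = 3 × -10.1100 / 35.41
    = -30.3300 / 35.41 ≈ -0.857
Sk₂ < 0 ⇒ mean < median ⇒ left-skewed (negative skew).

-0.857, left-skewed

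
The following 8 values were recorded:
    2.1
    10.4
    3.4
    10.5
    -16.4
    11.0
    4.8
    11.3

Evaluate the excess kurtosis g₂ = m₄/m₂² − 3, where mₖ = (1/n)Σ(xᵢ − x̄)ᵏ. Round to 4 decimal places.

1.4399

x̄ = 4.6375
Σ(xᵢ − x̄)² = 603.0188 ⇒ m₂ = 75.37734
Σ(xᵢ − x̄)⁴ = 201810.6872 ⇒ m₄ = 25226.33590
m₂² = 5681.74395
g₂ = m₄/m₂² − 3 = 4.43989 − 3 ≈ 1.4399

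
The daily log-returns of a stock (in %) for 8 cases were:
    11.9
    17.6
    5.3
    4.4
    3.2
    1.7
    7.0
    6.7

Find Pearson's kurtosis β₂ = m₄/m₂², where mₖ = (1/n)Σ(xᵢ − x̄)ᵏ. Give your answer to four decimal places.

x̄ = 7.2250
Σ(xᵢ − x̄)² = 188.2350 ⇒ m₂ = 23.52938
Σ(xᵢ − x̄)⁴ = 13335.9471 ⇒ m₄ = 1666.99339
m₂² = 553.63149
β₂ = m₄/m₂² = 1666.99339 / 553.63149 ≈ 3.0110

3.0110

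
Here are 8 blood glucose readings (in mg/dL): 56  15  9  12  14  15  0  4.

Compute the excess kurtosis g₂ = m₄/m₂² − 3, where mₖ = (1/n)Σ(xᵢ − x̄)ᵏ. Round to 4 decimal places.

2.1113

x̄ = 15.6250
Σ(xᵢ − x̄)² = 2069.8750 ⇒ m₂ = 258.73438
Σ(xᵢ − x̄)⁴ = 2737332.4316 ⇒ m₄ = 342166.55396
m₂² = 66943.47681
g₂ = m₄/m₂² − 3 = 5.11128 − 3 ≈ 2.1113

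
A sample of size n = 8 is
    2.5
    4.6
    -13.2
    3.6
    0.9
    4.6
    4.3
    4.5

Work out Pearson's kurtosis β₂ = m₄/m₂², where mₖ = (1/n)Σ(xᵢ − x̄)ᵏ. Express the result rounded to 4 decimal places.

5.6209

x̄ = 1.4750
Σ(xᵢ − x̄)² = 257.9150 ⇒ m₂ = 32.23937
Σ(xᵢ − x̄)⁴ = 46737.8084 ⇒ m₄ = 5842.22605
m₂² = 1039.37730
β₂ = m₄/m₂² = 5842.22605 / 1039.37730 ≈ 5.6209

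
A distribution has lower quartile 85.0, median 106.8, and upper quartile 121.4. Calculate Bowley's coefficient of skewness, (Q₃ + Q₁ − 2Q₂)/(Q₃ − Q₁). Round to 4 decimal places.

-0.1978

numerator: Q₃ + Q₁ − 2Q₂ = 121.4 + 85.0 − 2×106.8 = -7.2000
denominator: Q₃ − Q₁ = 121.4 − 85.0 = 36.4000
Bowley skewness = -7.2000 / 36.4000 ≈ -0.1978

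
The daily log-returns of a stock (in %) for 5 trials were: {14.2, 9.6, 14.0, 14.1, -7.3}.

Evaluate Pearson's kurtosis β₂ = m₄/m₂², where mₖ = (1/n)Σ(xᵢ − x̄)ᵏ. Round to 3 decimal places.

3.015

x̄ = 8.9200
Σ(xᵢ − x̄)² = 344.0680 ⇒ m₂ = 68.81360
Σ(xᵢ − x̄)⁴ = 71378.8732 ⇒ m₄ = 14275.77464
m₂² = 4735.31154
β₂ = m₄/m₂² = 14275.77464 / 4735.31154 ≈ 3.015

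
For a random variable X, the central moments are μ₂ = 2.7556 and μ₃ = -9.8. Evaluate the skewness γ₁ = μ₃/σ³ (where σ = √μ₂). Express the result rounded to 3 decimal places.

-2.142

σ = √μ₂ = √2.7556 = 1.66000
σ³ = μ₂^(3/2) = 4.57430
γ₁ = μ₃/σ³ = -9.8 / 4.57430 ≈ -2.142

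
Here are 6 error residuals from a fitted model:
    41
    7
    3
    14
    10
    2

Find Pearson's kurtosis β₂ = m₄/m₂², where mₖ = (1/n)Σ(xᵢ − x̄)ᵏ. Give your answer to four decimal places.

3.5523

x̄ = 12.8333
Σ(xᵢ − x̄)² = 1050.8333 ⇒ m₂ = 175.13889
Σ(xᵢ − x̄)⁴ = 653769.4861 ⇒ m₄ = 108961.58102
m₂² = 30673.63040
β₂ = m₄/m₂² = 108961.58102 / 30673.63040 ≈ 3.5523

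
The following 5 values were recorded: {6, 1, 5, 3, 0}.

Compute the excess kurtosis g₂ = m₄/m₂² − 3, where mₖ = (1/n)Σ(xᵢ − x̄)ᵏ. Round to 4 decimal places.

x̄ = 3.0000
Σ(xᵢ − x̄)² = 26.0000 ⇒ m₂ = 5.20000
Σ(xᵢ − x̄)⁴ = 194.0000 ⇒ m₄ = 38.80000
m₂² = 27.04000
g₂ = m₄/m₂² − 3 = 1.43491 − 3 ≈ -1.5651

-1.5651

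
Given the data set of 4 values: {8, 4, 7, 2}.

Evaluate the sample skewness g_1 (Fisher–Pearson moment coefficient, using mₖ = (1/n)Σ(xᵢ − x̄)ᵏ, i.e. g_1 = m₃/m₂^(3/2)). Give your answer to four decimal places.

-0.1866

x̄ = (8 + 4 + 7 + 2) / 4 = 5.2500
deviations (xᵢ − x̄): 2.7500, -1.2500, 1.7500, -3.2500
Σ(xᵢ − x̄)² = 22.7500 ⇒ m₂ = 22.7500/4 = 5.68750
Σ(xᵢ − x̄)³ = -10.1250 ⇒ m₃ = -10.1250/4 = -2.53125
m₂^(3/2) = 5.68750^(1.5) = 13.56382
g_1 = m₃ / m₂^(3/2) = -2.53125 / 13.56382 ≈ -0.1866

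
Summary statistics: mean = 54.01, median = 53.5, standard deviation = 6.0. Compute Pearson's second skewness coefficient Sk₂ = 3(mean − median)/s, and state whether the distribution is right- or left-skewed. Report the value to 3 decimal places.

0.255, right-skewed

Sk₂ = 3(54.01 − 53.5) / 6.0 = 3 × 0.5100 / 6.0
    = 1.5300 / 6.0 ≈ 0.255
Sk₂ > 0 ⇒ mean > median ⇒ right-skewed (positive skew).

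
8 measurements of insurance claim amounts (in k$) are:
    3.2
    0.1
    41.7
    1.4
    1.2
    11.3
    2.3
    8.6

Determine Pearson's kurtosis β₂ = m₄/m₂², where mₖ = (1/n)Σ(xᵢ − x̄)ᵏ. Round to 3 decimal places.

5.249

x̄ = 8.7250
Σ(xᵢ − x̄)² = 1350.4750 ⇒ m₂ = 168.80938
Σ(xᵢ − x̄)⁴ = 1196630.6035 ⇒ m₄ = 149578.82544
m₂² = 28496.60509
β₂ = m₄/m₂² = 149578.82544 / 28496.60509 ≈ 5.249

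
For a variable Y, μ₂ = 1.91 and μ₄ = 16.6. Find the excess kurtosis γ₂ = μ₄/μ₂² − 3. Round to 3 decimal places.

μ₂² = 1.91² = 3.64810
μ₄/μ₂² = 16.6 / 3.64810 = 4.55031
γ₂ = 4.55031 − 3 ≈ 1.550

1.550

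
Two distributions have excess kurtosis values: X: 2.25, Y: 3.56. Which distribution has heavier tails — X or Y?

Y

Higher excess kurtosis ⇒ heavier tails relative to the normal distribution.
2.25 vs 3.56: the larger is 3.56, so Y has heavier tails.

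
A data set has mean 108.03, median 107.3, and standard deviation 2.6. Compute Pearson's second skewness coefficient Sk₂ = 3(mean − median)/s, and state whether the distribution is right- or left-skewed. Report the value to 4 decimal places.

0.8423, right-skewed

Sk₂ = 3(108.03 − 107.3) / 2.6 = 3 × 0.7300 / 2.6
    = 2.1900 / 2.6 ≈ 0.8423
Sk₂ > 0 ⇒ mean > median ⇒ right-skewed (positive skew).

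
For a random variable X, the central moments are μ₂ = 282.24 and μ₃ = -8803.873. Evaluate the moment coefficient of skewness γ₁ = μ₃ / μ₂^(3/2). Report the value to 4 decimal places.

σ = √μ₂ = √282.24 = 16.80000
σ³ = μ₂^(3/2) = 4741.63200
γ₁ = μ₃/σ³ = -8803.873 / 4741.63200 ≈ -1.8567

-1.8567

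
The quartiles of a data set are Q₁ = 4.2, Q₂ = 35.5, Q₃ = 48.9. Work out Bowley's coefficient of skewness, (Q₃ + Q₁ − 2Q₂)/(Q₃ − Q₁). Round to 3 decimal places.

-0.400

numerator: Q₃ + Q₁ − 2Q₂ = 48.9 + 4.2 − 2×35.5 = -17.9000
denominator: Q₃ − Q₁ = 48.9 − 4.2 = 44.7000
Bowley skewness = -17.9000 / 44.7000 ≈ -0.400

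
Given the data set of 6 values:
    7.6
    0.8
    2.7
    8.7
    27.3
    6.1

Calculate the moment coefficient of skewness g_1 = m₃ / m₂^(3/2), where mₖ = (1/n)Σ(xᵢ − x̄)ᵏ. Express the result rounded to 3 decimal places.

1.396

x̄ = (7.6 + 0.8 + 2.7 + 8.7 + 27.3 + 6.1) / 6 = 8.8667
deviations (xᵢ − x̄): -1.2667, -8.0667, -6.1667, -0.1667, 18.4333, -2.7667
Σ(xᵢ − x̄)² = 452.1733 ⇒ m₂ = 452.1733/6 = 75.36222
Σ(xᵢ − x̄)³ = 5480.7956 ⇒ m₃ = 5480.7956/6 = 913.46593
m₂^(3/2) = 75.36222^(1.5) = 654.23013
g_1 = m₃ / m₂^(3/2) = 913.46593 / 654.23013 ≈ 1.396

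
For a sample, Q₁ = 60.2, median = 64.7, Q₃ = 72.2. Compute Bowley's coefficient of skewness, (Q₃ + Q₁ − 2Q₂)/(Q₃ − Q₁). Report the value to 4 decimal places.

0.2500

numerator: Q₃ + Q₁ − 2Q₂ = 72.2 + 60.2 − 2×64.7 = 3.0000
denominator: Q₃ − Q₁ = 72.2 − 60.2 = 12.0000
Bowley skewness = 3.0000 / 12.0000 ≈ 0.2500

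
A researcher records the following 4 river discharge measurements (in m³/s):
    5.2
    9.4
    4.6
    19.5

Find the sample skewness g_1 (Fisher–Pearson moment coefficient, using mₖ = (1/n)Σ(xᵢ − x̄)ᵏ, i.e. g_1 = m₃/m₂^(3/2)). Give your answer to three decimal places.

x̄ = (5.2 + 9.4 + 4.6 + 19.5) / 4 = 9.6750
deviations (xᵢ − x̄): -4.4750, -0.2750, -5.0750, 9.8250
Σ(xᵢ − x̄)² = 142.3875 ⇒ m₂ = 142.3875/4 = 35.59687
Σ(xᵢ − x̄)³ = 728.0681 ⇒ m₃ = 728.0681/4 = 182.01703
m₂^(3/2) = 35.59687^(1.5) = 212.38205
g_1 = m₃ / m₂^(3/2) = 182.01703 / 212.38205 ≈ 0.857

0.857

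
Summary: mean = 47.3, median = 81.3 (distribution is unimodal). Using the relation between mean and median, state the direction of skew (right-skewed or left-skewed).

mean − median = 47.3 − 81.3 = -34.0
mean < median ⇒ the longer tail is on the left ⇒ left-skewed (negatively skewed).

left-skewed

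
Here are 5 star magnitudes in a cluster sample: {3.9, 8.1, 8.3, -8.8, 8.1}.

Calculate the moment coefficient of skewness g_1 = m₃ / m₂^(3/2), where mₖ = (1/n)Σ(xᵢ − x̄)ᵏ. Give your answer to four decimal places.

x̄ = (3.9 + 8.1 + 8.3 - 8.8 + 8.1) / 5 = 3.9200
deviations (xᵢ − x̄): -0.0200, 4.1800, 4.3800, -12.7200, 4.1800
Σ(xᵢ − x̄)² = 215.9280 ⇒ m₂ = 215.9280/5 = 43.18560
Σ(xᵢ − x̄)³ = -1827.9787 ⇒ m₃ = -1827.9787/5 = -365.59574
m₂^(3/2) = 43.18560^(1.5) = 283.79742
g_1 = m₃ / m₂^(3/2) = -365.59574 / 283.79742 ≈ -1.2882

-1.2882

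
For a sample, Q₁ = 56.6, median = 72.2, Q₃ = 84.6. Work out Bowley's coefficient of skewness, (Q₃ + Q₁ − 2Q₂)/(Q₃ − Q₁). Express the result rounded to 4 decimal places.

-0.1143

numerator: Q₃ + Q₁ − 2Q₂ = 84.6 + 56.6 − 2×72.2 = -3.2000
denominator: Q₃ − Q₁ = 84.6 − 56.6 = 28.0000
Bowley skewness = -3.2000 / 28.0000 ≈ -0.1143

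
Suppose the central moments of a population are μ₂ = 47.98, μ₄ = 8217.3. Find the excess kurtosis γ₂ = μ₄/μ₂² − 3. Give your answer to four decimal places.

μ₂² = 47.98² = 2302.08040
μ₄/μ₂² = 8217.3 / 2302.08040 = 3.56951
γ₂ = 3.56951 − 3 ≈ 0.5695

0.5695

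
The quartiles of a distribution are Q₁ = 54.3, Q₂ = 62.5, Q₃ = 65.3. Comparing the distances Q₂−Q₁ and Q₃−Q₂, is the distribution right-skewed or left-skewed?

Q₂ − Q₁ = 8.2;  Q₃ − Q₂ = 2.8
Q₂ − Q₁ > Q₃ − Q₂ ⇒ the lower half is more spread out ⇒ left-skewed.

left-skewed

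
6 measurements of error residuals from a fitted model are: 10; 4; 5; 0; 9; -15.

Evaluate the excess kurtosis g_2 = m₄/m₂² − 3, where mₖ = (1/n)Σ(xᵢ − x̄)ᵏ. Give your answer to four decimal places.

x̄ = 2.1667
Σ(xᵢ − x̄)² = 418.8333 ⇒ m₂ = 69.80556
Σ(xᵢ − x̄)⁴ = 92888.1528 ⇒ m₄ = 15481.35880
m₂² = 4872.81559
g_2 = m₄/m₂² − 3 = 3.17709 − 3 ≈ 0.1771

0.1771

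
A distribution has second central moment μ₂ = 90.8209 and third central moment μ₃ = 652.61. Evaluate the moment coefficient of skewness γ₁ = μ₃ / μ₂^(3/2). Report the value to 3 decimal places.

σ = √μ₂ = √90.8209 = 9.53000
σ³ = μ₂^(3/2) = 865.52318
γ₁ = μ₃/σ³ = 652.61 / 865.52318 ≈ 0.754

0.754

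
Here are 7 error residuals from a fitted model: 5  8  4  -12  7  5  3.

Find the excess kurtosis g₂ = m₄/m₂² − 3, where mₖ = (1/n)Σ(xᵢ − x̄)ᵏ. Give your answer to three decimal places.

x̄ = 2.8571
Σ(xᵢ − x̄)² = 274.8571 ⇒ m₂ = 39.26531
Σ(xᵢ − x̄)⁴ = 49761.8076 ⇒ m₄ = 7108.82965
m₂² = 1541.76426
g₂ = m₄/m₂² − 3 = 4.61084 − 3 ≈ 1.611

1.611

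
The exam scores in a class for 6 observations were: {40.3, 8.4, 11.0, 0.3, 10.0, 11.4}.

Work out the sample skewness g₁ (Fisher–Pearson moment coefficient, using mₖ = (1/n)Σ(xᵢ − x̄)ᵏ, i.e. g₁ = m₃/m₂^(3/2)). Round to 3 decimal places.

x̄ = (40.3 + 8.4 + 11.0 + 0.3 + 10.0 + 11.4) / 6 = 13.5667
deviations (xᵢ − x̄): 26.7333, -5.1667, -2.5667, -13.2667, -3.5667, -2.1667
Σ(xᵢ − x̄)² = 941.3733 ⇒ m₂ = 941.3733/6 = 156.89556
Σ(xᵢ − x̄)³ = 16560.1756 ⇒ m₃ = 16560.1756/6 = 2760.02926
m₂^(3/2) = 156.89556^(1.5) = 1965.24166
g₁ = m₃ / m₂^(3/2) = 2760.02926 / 1965.24166 ≈ 1.404

1.404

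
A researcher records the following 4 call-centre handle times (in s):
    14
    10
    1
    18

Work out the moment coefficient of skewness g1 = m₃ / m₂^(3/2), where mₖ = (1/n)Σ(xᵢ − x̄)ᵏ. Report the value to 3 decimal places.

x̄ = (14 + 10 + 1 + 18) / 4 = 10.7500
deviations (xᵢ − x̄): 3.2500, -0.7500, -9.7500, 7.2500
Σ(xᵢ − x̄)² = 158.7500 ⇒ m₂ = 158.7500/4 = 39.68750
Σ(xᵢ − x̄)³ = -511.8750 ⇒ m₃ = -511.8750/4 = -127.96875
m₂^(3/2) = 39.68750^(1.5) = 250.02338
g1 = m₃ / m₂^(3/2) = -127.96875 / 250.02338 ≈ -0.512

-0.512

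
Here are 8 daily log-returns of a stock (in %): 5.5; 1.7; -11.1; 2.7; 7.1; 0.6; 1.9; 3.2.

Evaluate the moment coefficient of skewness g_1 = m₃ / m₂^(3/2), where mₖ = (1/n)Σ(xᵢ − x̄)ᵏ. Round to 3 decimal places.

x̄ = (5.5 + 1.7 - 11.1 + 2.7 + 7.1 + 0.6 + 1.9 + 3.2) / 8 = 1.4500
deviations (xᵢ − x̄): 4.0500, 0.2500, -12.5500, 1.2500, 5.6500, -0.8500, 0.4500, 1.7500
Σ(xᵢ − x̄)² = 211.4400 ⇒ m₂ = 211.4400/8 = 26.43000
Σ(xᵢ − x̄)³ = -1723.0590 ⇒ m₃ = -1723.0590/8 = -215.38237
m₂^(3/2) = 26.43000^(1.5) = 135.87694
g_1 = m₃ / m₂^(3/2) = -215.38237 / 135.87694 ≈ -1.585

-1.585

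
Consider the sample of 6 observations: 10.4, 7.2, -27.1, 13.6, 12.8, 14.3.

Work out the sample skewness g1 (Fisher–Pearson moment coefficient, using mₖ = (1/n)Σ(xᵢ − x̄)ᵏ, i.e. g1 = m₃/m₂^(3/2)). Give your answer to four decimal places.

x̄ = (10.4 + 7.2 - 27.1 + 13.6 + 12.8 + 14.3) / 6 = 5.2000
deviations (xᵢ − x̄): 5.2000, 2.0000, -32.3000, 8.4000, 7.6000, 9.1000
Σ(xᵢ − x̄)² = 1285.4600 ⇒ m₂ = 1285.4600/6 = 214.24333
Σ(xᵢ − x̄)³ = -31764.4080 ⇒ m₃ = -31764.4080/6 = -5294.06800
m₂^(3/2) = 214.24333^(1.5) = 3135.89112
g1 = m₃ / m₂^(3/2) = -5294.06800 / 3135.89112 ≈ -1.6882

-1.6882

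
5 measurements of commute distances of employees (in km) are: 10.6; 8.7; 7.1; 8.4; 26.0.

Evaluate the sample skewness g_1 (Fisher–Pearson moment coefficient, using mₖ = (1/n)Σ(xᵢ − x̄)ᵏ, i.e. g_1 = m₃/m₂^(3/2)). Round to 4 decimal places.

x̄ = (10.6 + 8.7 + 7.1 + 8.4 + 26.0) / 5 = 12.1600
deviations (xᵢ − x̄): -1.5600, -3.4600, -5.0600, -3.7600, 13.8400
Σ(xᵢ − x̄)² = 245.6920 ⇒ m₂ = 245.6920/5 = 49.13840
Σ(xᵢ − x̄)³ = 2423.0614 ⇒ m₃ = 2423.0614/5 = 484.61227
m₂^(3/2) = 49.13840^(1.5) = 344.45423
g_1 = m₃ / m₂^(3/2) = 484.61227 / 344.45423 ≈ 1.4069

1.4069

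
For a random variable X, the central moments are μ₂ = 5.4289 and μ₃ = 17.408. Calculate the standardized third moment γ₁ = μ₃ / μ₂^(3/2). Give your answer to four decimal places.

1.3762

σ = √μ₂ = √5.4289 = 2.33000
σ³ = μ₂^(3/2) = 12.64934
γ₁ = μ₃/σ³ = 17.408 / 12.64934 ≈ 1.3762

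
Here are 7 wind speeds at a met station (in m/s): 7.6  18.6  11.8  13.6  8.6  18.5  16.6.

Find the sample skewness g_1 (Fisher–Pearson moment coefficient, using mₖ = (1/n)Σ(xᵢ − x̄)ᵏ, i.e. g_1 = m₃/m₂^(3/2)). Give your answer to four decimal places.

-0.1613

x̄ = (7.6 + 18.6 + 11.8 + 13.6 + 8.6 + 18.5 + 16.6) / 7 = 13.6143
deviations (xᵢ − x̄): -6.0143, 4.9857, -1.8143, -0.0143, -5.0143, 4.8857, 2.9857
Σ(xᵢ − x̄)² = 122.2486 ⇒ m₂ = 122.2486/7 = 17.46408
Σ(xᵢ − x̄)³ = -82.4222 ⇒ m₃ = -82.4222/7 = -11.77461
m₂^(3/2) = 17.46408^(1.5) = 72.98248
g_1 = m₃ / m₂^(3/2) = -11.77461 / 72.98248 ≈ -0.1613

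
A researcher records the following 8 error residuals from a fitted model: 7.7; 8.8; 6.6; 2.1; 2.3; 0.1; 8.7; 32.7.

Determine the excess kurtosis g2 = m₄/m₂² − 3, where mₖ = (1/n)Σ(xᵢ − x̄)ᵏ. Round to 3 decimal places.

2.037

x̄ = 8.6250
Σ(xᵢ − x̄)² = 739.8550 ⇒ m₂ = 92.48188
Σ(xᵢ − x̄)⁴ = 344655.1091 ⇒ m₄ = 43081.88863
m₂² = 8552.89720
g2 = m₄/m₂² − 3 = 5.03711 − 3 ≈ 2.037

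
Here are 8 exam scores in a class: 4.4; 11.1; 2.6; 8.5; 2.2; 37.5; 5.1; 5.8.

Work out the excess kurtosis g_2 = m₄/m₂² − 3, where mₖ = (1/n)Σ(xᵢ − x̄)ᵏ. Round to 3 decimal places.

x̄ = 9.6500
Σ(xᵢ − x̄)² = 947.3400 ⇒ m₂ = 118.41750
Σ(xᵢ − x̄)⁴ = 608555.2895 ⇒ m₄ = 76069.41118
m₂² = 14022.70431
g_2 = m₄/m₂² − 3 = 5.42473 − 3 ≈ 2.425

2.425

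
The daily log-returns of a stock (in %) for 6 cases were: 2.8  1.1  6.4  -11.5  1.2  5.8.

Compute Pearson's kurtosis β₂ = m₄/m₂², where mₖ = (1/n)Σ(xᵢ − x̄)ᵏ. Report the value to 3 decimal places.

3.424

x̄ = 0.9667
Σ(xᵢ − x̄)² = 211.7333 ⇒ m₂ = 35.28889
Σ(xᵢ − x̄)⁴ = 25583.2235 ⇒ m₄ = 4263.87059
m₂² = 1245.30568
β₂ = m₄/m₂² = 4263.87059 / 1245.30568 ≈ 3.424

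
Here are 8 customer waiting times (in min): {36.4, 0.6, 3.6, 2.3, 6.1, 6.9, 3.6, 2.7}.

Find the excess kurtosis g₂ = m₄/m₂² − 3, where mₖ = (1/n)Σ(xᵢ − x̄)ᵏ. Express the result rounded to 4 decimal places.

x̄ = 7.7750
Σ(xᵢ − x̄)² = 965.0350 ⇒ m₂ = 120.62938
Σ(xᵢ − x̄)⁴ = 676229.2525 ⇒ m₄ = 84528.65656
m₂² = 14551.44611
g₂ = m₄/m₂² − 3 = 5.80895 − 3 ≈ 2.8090

2.8090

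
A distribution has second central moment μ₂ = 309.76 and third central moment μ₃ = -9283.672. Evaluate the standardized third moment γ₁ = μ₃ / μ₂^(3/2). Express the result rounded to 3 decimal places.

-1.703

σ = √μ₂ = √309.76 = 17.60000
σ³ = μ₂^(3/2) = 5451.77600
γ₁ = μ₃/σ³ = -9283.672 / 5451.77600 ≈ -1.703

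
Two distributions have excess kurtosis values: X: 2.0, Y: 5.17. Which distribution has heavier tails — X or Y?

Y

Higher excess kurtosis ⇒ heavier tails relative to the normal distribution.
2.0 vs 5.17: the larger is 5.17, so Y has heavier tails.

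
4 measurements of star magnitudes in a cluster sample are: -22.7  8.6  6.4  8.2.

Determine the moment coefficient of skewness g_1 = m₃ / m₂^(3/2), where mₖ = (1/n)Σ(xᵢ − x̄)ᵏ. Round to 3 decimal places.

-1.141

x̄ = (-22.7 + 8.6 + 6.4 + 8.2) / 4 = 0.1250
deviations (xᵢ − x̄): -22.8250, 8.4750, 6.2750, 8.0750
Σ(xᵢ − x̄)² = 697.3875 ⇒ m₂ = 697.3875/4 = 174.34688
Σ(xᵢ − x̄)³ = -10509.0431 ⇒ m₃ = -10509.0431/4 = -2627.26078
m₂^(3/2) = 174.34688^(1.5) = 2302.08445
g_1 = m₃ / m₂^(3/2) = -2627.26078 / 2302.08445 ≈ -1.141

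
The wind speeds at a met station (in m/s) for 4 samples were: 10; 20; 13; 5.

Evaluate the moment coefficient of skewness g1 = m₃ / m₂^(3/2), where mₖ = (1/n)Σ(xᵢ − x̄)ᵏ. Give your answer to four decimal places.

x̄ = (10 + 20 + 13 + 5) / 4 = 12.0000
deviations (xᵢ − x̄): -2.0000, 8.0000, 1.0000, -7.0000
Σ(xᵢ − x̄)² = 118.0000 ⇒ m₂ = 118.0000/4 = 29.50000
Σ(xᵢ − x̄)³ = 162.0000 ⇒ m₃ = 162.0000/4 = 40.50000
m₂^(3/2) = 29.50000^(1.5) = 160.22601
g1 = m₃ / m₂^(3/2) = 40.50000 / 160.22601 ≈ 0.2528

0.2528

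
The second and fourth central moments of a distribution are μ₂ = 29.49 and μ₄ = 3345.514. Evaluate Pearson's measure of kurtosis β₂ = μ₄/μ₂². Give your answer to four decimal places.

3.8469

μ₂² = 29.49² = 869.66010
μ₄/μ₂² = 3345.514 / 869.66010 = 3.84692
β₂ ≈ 3.8469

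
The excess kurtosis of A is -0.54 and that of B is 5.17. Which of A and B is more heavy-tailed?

B

Higher excess kurtosis ⇒ heavier tails relative to the normal distribution.
-0.54 vs 5.17: the larger is 5.17, so B has heavier tails. (B is leptokurtic — heavier-than-normal tails; the other is platykurtic.)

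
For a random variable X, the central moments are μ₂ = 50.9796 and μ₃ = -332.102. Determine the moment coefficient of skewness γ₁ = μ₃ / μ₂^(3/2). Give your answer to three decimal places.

-0.912

σ = √μ₂ = √50.9796 = 7.14000
σ³ = μ₂^(3/2) = 363.99434
γ₁ = μ₃/σ³ = -332.102 / 363.99434 ≈ -0.912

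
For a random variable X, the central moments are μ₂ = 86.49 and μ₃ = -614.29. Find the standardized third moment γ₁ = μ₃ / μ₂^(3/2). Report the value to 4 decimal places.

σ = √μ₂ = √86.49 = 9.30000
σ³ = μ₂^(3/2) = 804.35700
γ₁ = μ₃/σ³ = -614.29 / 804.35700 ≈ -0.7637

-0.7637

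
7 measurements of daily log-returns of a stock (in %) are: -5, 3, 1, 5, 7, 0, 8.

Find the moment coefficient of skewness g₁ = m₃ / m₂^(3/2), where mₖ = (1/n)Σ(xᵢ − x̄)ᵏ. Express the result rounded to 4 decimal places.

-0.4859

x̄ = (-5 + 3 + 1 + 5 + 7 + 0 + 8) / 7 = 2.7143
deviations (xᵢ − x̄): -7.7143, 0.2857, -1.7143, 2.2857, 4.2857, -2.7143, 5.2857
Σ(xᵢ − x̄)² = 121.4286 ⇒ m₂ = 121.4286/7 = 17.34694
Σ(xᵢ − x̄)³ = -245.7551 ⇒ m₃ = -245.7551/7 = -35.10787
m₂^(3/2) = 17.34694^(1.5) = 72.24940
g₁ = m₃ / m₂^(3/2) = -35.10787 / 72.24940 ≈ -0.4859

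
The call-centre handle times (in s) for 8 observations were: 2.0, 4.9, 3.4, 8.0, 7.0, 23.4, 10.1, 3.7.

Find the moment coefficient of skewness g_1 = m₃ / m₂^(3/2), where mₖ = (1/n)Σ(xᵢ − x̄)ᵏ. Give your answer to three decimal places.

x̄ = (2.0 + 4.9 + 3.4 + 8.0 + 7.0 + 23.4 + 10.1 + 3.7) / 8 = 7.8125
deviations (xᵢ − x̄): -5.8125, -2.9125, -4.4125, 0.1875, -0.8125, 15.5875, 2.2875, -4.1125
Σ(xᵢ − x̄)² = 327.5487 ⇒ m₂ = 327.5487/8 = 40.94359
Σ(xᵢ − x̄)³ = 3422.1899 ⇒ m₃ = 3422.1899/8 = 427.77374
m₂^(3/2) = 40.94359^(1.5) = 261.98652
g_1 = m₃ / m₂^(3/2) = 427.77374 / 261.98652 ≈ 1.633

1.633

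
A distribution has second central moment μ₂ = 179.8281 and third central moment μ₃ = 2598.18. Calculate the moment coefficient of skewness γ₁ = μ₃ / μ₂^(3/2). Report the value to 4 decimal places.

σ = √μ₂ = √179.8281 = 13.41000
σ³ = μ₂^(3/2) = 2411.49482
γ₁ = μ₃/σ³ = 2598.18 / 2411.49482 ≈ 1.0774

1.0774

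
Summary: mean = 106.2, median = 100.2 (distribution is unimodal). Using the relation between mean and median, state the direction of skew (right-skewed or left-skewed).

mean − median = 106.2 − 100.2 = 6.0
mean > median ⇒ the longer tail is on the right ⇒ right-skewed (positively skewed).

right-skewed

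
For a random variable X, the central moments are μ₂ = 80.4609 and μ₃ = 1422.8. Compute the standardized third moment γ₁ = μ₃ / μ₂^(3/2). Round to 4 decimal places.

1.9714

σ = √μ₂ = √80.4609 = 8.97000
σ³ = μ₂^(3/2) = 721.73427
γ₁ = μ₃/σ³ = 1422.8 / 721.73427 ≈ 1.9714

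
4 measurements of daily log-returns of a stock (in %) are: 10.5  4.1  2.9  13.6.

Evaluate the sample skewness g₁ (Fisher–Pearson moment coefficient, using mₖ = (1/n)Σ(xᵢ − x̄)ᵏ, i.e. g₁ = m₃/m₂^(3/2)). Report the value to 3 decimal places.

x̄ = (10.5 + 4.1 + 2.9 + 13.6) / 4 = 7.7750
deviations (xᵢ − x̄): 2.7250, -3.6750, -4.8750, 5.8250
Σ(xᵢ − x̄)² = 78.6275 ⇒ m₂ = 78.6275/4 = 19.65688
Σ(xᵢ − x̄)³ = 52.3901 ⇒ m₃ = 52.3901/4 = 13.09753
m₂^(3/2) = 19.65688^(1.5) = 87.15087
g₁ = m₃ / m₂^(3/2) = 13.09753 / 87.15087 ≈ 0.150

0.150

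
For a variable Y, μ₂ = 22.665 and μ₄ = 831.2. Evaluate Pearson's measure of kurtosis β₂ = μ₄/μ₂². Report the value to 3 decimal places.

1.618

μ₂² = 22.665² = 513.70223
μ₄/μ₂² = 831.2 / 513.70223 = 1.61806
β₂ ≈ 1.618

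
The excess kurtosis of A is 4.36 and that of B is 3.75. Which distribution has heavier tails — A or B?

Higher excess kurtosis ⇒ heavier tails relative to the normal distribution.
4.36 vs 3.75: the larger is 4.36, so A has heavier tails.

A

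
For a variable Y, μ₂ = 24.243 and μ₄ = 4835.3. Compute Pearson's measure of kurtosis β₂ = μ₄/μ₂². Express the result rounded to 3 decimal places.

8.227

μ₂² = 24.243² = 587.72305
μ₄/μ₂² = 4835.3 / 587.72305 = 8.22717
β₂ ≈ 8.227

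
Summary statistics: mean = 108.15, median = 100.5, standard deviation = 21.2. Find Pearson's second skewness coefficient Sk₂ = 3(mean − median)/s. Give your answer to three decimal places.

Sk₂ = 3(108.15 − 100.5) / 21.2 = 3 × 7.6500 / 21.2
    = 22.9500 / 21.2 ≈ 1.083

1.083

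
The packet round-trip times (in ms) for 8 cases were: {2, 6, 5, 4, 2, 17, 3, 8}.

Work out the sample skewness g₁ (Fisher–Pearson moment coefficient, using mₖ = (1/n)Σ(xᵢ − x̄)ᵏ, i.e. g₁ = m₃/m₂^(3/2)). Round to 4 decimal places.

1.5690

x̄ = (2 + 6 + 5 + 4 + 2 + 17 + 3 + 8) / 8 = 5.8750
deviations (xᵢ − x̄): -3.8750, 0.1250, -0.8750, -1.8750, -3.8750, 11.1250, -2.8750, 2.1250
Σ(xᵢ − x̄)² = 170.8750 ⇒ m₂ = 170.8750/8 = 21.35938
Σ(xᵢ − x̄)³ = 1239.0938 ⇒ m₃ = 1239.0938/8 = 154.88672
m₂^(3/2) = 21.35938^(1.5) = 98.71492
g₁ = m₃ / m₂^(3/2) = 154.88672 / 98.71492 ≈ 1.5690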